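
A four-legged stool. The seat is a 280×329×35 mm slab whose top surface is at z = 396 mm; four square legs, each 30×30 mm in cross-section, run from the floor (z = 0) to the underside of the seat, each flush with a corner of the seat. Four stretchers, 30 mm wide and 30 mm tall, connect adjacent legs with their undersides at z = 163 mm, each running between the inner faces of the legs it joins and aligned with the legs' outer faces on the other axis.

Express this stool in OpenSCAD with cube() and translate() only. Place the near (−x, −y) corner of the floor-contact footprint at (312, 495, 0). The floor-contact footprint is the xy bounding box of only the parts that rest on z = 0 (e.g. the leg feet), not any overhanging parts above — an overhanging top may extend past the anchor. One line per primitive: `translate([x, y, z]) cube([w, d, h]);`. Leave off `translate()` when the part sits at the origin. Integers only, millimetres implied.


// leg_h = 396 - 35 = 361
// stretcher span = 280 - 2*30 = 220
translate([312, 495, 361]) cube([280, 329, 35]);
translate([312, 495, 0]) cube([30, 30, 361]);
translate([562, 495, 0]) cube([30, 30, 361]);
translate([312, 794, 0]) cube([30, 30, 361]);
translate([562, 794, 0]) cube([30, 30, 361]);
translate([342, 495, 163]) cube([220, 30, 30]);
translate([342, 794, 163]) cube([220, 30, 30]);
translate([312, 525, 163]) cube([30, 269, 30]);
translate([562, 525, 163]) cube([30, 269, 30]);


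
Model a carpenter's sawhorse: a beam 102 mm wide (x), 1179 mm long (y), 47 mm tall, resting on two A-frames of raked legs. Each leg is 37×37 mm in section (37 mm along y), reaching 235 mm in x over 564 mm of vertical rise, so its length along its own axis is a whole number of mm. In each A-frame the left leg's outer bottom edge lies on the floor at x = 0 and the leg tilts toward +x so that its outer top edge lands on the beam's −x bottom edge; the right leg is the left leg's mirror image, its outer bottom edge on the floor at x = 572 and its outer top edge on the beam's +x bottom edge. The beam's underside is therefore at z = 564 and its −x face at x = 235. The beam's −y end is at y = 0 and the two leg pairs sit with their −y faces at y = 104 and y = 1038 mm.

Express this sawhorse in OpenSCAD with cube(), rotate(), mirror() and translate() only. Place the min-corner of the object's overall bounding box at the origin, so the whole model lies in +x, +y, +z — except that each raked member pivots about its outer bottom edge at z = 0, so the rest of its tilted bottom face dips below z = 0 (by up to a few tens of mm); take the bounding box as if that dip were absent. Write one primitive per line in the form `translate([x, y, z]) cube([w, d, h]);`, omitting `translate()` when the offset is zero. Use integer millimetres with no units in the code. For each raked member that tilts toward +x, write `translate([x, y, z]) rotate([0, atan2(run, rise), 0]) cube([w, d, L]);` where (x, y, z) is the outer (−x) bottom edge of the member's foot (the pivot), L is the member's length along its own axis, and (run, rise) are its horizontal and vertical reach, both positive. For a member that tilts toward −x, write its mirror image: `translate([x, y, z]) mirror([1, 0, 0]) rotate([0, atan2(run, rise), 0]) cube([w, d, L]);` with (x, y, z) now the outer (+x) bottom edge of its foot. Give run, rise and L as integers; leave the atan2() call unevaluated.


translate([235, 0, 564]) cube([102, 1179, 47]);
translate([0, 104, 0]) rotate([0, atan2(235, 564), 0]) cube([37, 37, 611]);
translate([572, 104, 0]) mirror([1, 0, 0]) rotate([0, atan2(235, 564), 0]) cube([37, 37, 611]);
translate([0, 1038, 0]) rotate([0, atan2(235, 564), 0]) cube([37, 37, 611]);
translate([572, 1038, 0]) mirror([1, 0, 0]) rotate([0, atan2(235, 564), 0]) cube([37, 37, 611]);


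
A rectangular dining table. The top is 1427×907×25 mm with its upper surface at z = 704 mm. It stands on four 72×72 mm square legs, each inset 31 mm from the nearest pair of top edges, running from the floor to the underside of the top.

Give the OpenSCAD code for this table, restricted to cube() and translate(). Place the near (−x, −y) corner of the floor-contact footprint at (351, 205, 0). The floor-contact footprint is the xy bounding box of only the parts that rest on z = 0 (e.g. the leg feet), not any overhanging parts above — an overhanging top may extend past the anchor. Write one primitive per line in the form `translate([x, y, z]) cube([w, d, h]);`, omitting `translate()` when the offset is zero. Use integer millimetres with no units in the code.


// leg_h = 704 - 25 = 679
translate([320, 174, 679]) cube([1427, 907, 25]);
translate([351, 205, 0]) cube([72, 72, 679]);
translate([1644, 205, 0]) cube([72, 72, 679]);
translate([351, 978, 0]) cube([72, 72, 679]);
translate([1644, 978, 0]) cube([72, 72, 679]);


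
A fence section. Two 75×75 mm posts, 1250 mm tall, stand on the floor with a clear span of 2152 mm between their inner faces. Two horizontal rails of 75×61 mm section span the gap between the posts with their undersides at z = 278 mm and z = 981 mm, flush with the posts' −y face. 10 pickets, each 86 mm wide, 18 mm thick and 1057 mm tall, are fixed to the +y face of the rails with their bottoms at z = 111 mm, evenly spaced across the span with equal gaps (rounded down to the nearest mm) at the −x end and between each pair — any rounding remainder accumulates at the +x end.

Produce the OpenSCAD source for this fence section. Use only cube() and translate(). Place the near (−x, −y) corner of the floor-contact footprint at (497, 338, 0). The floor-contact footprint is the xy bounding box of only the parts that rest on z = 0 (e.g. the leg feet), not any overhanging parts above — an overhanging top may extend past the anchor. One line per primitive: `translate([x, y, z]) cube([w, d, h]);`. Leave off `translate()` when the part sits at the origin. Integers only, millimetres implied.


translate([497, 338, 0]) cube([75, 75, 1250]);
translate([2724, 338, 0]) cube([75, 75, 1250]);
translate([572, 338, 278]) cube([2152, 75, 61]);
translate([572, 338, 981]) cube([2152, 75, 61]);
translate([689, 413, 111]) cube([86, 18, 1057]);
translate([892, 413, 111]) cube([86, 18, 1057]);
translate([1095, 413, 111]) cube([86, 18, 1057]);
translate([1298, 413, 111]) cube([86, 18, 1057]);
translate([1501, 413, 111]) cube([86, 18, 1057]);
translate([1704, 413, 111]) cube([86, 18, 1057]);
translate([1907, 413, 111]) cube([86, 18, 1057]);
translate([2110, 413, 111]) cube([86, 18, 1057]);
translate([2313, 413, 111]) cube([86, 18, 1057]);
translate([2516, 413, 111]) cube([86, 18, 1057]);


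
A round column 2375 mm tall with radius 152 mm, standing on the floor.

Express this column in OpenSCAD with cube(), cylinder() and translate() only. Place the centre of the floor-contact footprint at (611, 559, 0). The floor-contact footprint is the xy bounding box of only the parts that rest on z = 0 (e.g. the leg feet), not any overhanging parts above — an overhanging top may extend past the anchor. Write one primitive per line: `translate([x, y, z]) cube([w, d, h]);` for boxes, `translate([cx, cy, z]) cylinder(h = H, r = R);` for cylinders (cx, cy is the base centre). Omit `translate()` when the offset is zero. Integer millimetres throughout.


translate([611, 559, 0]) cylinder(h = 2375, r = 152);


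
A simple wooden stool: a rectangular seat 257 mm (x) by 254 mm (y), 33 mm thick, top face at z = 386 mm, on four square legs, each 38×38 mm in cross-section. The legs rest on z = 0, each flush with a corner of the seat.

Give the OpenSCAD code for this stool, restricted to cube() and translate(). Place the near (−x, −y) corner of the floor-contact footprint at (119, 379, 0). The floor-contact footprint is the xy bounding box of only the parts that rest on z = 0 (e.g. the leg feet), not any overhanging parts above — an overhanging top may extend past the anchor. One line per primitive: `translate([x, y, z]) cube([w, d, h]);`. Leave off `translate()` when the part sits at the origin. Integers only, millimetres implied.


// leg_h = 386 - 33 = 353
translate([119, 379, 353]) cube([257, 254, 33]);
translate([119, 379, 0]) cube([38, 38, 353]);
translate([338, 379, 0]) cube([38, 38, 353]);
translate([119, 595, 0]) cube([38, 38, 353]);
translate([338, 595, 0]) cube([38, 38, 353]);


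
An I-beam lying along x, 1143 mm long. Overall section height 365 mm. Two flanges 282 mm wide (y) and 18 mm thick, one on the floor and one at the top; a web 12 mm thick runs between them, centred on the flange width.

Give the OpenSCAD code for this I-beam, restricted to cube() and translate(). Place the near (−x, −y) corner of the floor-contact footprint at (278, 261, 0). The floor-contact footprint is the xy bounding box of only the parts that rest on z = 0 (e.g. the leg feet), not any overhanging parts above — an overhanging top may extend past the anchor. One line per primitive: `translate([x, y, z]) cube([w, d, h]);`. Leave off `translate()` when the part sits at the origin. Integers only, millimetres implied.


translate([278, 261, 0]) cube([1143, 282, 18]);
translate([278, 396, 18]) cube([1143, 12, 329]);
translate([278, 261, 347]) cube([1143, 282, 18]);


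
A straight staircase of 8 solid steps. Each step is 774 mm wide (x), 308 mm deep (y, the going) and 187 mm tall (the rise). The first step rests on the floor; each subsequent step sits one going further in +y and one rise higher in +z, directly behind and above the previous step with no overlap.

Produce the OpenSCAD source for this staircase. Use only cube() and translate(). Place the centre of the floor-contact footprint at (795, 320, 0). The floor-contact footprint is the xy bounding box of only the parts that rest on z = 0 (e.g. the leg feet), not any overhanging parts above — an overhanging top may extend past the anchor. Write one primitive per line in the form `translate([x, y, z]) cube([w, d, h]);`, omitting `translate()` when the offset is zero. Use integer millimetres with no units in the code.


translate([408, 166, 0]) cube([774, 308, 187]);
translate([408, 474, 187]) cube([774, 308, 187]);
translate([408, 782, 374]) cube([774, 308, 187]);
translate([408, 1090, 561]) cube([774, 308, 187]);
translate([408, 1398, 748]) cube([774, 308, 187]);
translate([408, 1706, 935]) cube([774, 308, 187]);
translate([408, 2014, 1122]) cube([774, 308, 187]);
translate([408, 2322, 1309]) cube([774, 308, 187]);


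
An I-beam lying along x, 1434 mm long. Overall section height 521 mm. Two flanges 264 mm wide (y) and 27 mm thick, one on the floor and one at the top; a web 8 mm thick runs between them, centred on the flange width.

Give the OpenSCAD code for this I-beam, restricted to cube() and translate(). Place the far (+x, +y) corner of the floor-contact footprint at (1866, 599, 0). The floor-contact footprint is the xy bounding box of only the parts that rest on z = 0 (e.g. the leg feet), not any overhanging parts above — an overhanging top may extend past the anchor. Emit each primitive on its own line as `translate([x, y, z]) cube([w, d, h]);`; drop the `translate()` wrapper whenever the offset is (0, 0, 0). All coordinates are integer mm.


translate([432, 335, 0]) cube([1434, 264, 27]);
translate([432, 463, 27]) cube([1434, 8, 467]);
translate([432, 335, 494]) cube([1434, 264, 27]);


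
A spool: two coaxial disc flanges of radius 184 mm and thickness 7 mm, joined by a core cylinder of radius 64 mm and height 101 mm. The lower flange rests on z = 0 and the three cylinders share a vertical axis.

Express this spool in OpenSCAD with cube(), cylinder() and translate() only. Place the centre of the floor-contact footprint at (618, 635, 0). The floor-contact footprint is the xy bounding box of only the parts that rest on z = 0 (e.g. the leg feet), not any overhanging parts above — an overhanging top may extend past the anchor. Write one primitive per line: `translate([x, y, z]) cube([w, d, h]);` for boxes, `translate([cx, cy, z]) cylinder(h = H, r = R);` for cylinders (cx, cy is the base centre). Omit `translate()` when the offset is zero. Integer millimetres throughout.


translate([618, 635, 0]) cylinder(h = 7, r = 184);
translate([618, 635, 7]) cylinder(h = 101, r = 64);
translate([618, 635, 108]) cylinder(h = 7, r = 184);


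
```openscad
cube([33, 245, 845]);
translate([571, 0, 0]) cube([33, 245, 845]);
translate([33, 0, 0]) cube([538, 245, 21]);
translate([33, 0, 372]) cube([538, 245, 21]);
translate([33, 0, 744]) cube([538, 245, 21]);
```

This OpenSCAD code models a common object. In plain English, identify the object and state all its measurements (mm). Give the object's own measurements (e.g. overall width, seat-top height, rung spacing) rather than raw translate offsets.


An open bookshelf. Two side panels, each 33 mm thick, 245 mm deep and 845 mm tall, stand 604 mm apart (outside-to-outside). Between them sit 3 shelves, each 21 mm thick and 245 mm deep, spanning the full gap between the sides. The bottom shelf rests on the floor (its underside at z = 0) and the clear gap between one shelf's top and the next shelf's underside is 351 mm.


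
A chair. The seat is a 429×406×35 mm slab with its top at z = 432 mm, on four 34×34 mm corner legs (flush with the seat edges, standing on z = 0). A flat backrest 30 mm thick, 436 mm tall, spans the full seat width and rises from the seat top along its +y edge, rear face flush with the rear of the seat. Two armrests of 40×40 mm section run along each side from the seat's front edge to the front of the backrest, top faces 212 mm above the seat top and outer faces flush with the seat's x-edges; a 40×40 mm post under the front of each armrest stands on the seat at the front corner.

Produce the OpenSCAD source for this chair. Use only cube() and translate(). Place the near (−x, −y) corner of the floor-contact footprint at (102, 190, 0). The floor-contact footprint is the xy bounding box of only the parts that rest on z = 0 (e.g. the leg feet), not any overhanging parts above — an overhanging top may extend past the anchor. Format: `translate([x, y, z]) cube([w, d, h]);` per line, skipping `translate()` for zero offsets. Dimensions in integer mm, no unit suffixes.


// leg_h = 432 - 35 = 397
// arm post h = 212 - 40 = 172
translate([102, 190, 397]) cube([429, 406, 35]);
translate([102, 190, 0]) cube([34, 34, 397]);
translate([497, 190, 0]) cube([34, 34, 397]);
translate([102, 562, 0]) cube([34, 34, 397]);
translate([497, 562, 0]) cube([34, 34, 397]);
translate([102, 566, 432]) cube([429, 30, 436]);
translate([102, 190, 604]) cube([40, 376, 40]);
translate([491, 190, 604]) cube([40, 376, 40]);
translate([102, 190, 432]) cube([40, 40, 172]);
translate([491, 190, 432]) cube([40, 40, 172]);


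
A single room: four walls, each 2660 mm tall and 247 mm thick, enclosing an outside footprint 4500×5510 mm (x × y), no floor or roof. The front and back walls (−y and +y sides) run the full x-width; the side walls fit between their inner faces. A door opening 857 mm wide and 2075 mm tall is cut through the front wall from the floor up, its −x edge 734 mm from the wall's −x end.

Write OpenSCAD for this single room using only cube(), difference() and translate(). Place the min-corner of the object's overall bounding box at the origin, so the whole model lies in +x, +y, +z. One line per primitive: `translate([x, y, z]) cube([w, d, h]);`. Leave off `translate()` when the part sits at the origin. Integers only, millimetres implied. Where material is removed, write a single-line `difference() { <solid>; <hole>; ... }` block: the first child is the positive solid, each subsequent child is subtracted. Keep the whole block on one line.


difference() { cube([4500, 247, 2660]); translate([734, 0, 0]) cube([857, 247, 2075]); }
translate([0, 5263, 0]) cube([4500, 247, 2660]);
translate([0, 247, 0]) cube([247, 5016, 2660]);
translate([4253, 247, 0]) cube([247, 5016, 2660]);


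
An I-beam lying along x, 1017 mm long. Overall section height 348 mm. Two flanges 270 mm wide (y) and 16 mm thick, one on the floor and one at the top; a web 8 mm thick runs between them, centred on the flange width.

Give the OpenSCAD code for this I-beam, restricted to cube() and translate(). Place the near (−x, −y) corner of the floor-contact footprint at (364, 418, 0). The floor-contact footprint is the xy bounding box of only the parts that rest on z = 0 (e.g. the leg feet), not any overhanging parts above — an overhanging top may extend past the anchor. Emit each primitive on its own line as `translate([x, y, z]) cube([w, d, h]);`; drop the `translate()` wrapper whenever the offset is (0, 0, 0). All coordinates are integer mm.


translate([364, 418, 0]) cube([1017, 270, 16]);
translate([364, 549, 16]) cube([1017, 8, 316]);
translate([364, 418, 332]) cube([1017, 270, 16]);


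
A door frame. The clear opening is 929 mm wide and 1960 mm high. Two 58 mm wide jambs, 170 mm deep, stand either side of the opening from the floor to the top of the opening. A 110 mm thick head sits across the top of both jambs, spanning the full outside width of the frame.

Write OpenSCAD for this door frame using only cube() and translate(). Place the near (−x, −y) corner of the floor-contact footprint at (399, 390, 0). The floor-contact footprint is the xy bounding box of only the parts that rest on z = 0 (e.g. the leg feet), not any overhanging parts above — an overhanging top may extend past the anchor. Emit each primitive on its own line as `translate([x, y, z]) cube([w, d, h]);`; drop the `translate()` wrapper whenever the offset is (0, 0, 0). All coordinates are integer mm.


translate([399, 390, 0]) cube([58, 170, 1960]);
translate([1386, 390, 0]) cube([58, 170, 1960]);
translate([399, 390, 1960]) cube([1045, 170, 110]);


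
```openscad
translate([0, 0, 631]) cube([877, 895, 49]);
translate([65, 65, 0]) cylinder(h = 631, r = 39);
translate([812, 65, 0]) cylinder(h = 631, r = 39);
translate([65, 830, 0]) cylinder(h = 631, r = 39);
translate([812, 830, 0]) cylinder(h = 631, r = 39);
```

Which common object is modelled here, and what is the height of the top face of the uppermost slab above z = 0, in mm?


A table. The table height is 680 mm.

A 877×895×49 slab sits at z = 631 on four Ø78 mm round legs — a table. The top surface is at 631 + 49 = 680 mm.


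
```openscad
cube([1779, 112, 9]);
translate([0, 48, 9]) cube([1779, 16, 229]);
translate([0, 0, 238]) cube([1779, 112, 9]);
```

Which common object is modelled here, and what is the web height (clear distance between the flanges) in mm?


An I-beam. The web height is 229 mm.

Two wide flanges with a thin centred web — an I-beam. Overall 247 mm minus two 9 mm flanges gives a web of 247 − 2·9 = 229 mm.


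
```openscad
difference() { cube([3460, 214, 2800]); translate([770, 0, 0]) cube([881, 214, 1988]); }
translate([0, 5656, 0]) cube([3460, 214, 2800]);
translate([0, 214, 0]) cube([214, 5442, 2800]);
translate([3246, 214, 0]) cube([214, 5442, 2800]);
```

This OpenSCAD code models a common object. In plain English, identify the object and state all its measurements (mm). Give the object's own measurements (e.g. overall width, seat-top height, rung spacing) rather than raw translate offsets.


A single room: four walls, each 2800 mm tall and 214 mm thick, enclosing an outside footprint 3460×5870 mm (x × y), no floor or roof. The front and back walls (−y and +y sides) run the full x-width; the side walls fit between their inner faces. A door opening 881 mm wide and 1988 mm tall is cut through the front wall from the floor up, its −x edge 770 mm from the wall's −x end.


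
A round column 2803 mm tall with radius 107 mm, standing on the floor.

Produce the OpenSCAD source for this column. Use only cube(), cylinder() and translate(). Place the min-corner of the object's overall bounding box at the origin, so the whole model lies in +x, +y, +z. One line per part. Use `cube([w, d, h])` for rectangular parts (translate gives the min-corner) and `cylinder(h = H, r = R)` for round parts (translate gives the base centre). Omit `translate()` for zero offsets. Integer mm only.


translate([107, 107, 0]) cylinder(h = 2803, r = 107);


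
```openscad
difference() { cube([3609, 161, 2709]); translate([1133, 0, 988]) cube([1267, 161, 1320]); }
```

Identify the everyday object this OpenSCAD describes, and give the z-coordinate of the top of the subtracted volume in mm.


A wall with a window opening. The window head height is 2308 mm.

A wall with a rectangular opening subtracted — a window. Sill at z = 988, opening 1320 mm tall, so the head is at 988 + 1320 = 2308 mm.


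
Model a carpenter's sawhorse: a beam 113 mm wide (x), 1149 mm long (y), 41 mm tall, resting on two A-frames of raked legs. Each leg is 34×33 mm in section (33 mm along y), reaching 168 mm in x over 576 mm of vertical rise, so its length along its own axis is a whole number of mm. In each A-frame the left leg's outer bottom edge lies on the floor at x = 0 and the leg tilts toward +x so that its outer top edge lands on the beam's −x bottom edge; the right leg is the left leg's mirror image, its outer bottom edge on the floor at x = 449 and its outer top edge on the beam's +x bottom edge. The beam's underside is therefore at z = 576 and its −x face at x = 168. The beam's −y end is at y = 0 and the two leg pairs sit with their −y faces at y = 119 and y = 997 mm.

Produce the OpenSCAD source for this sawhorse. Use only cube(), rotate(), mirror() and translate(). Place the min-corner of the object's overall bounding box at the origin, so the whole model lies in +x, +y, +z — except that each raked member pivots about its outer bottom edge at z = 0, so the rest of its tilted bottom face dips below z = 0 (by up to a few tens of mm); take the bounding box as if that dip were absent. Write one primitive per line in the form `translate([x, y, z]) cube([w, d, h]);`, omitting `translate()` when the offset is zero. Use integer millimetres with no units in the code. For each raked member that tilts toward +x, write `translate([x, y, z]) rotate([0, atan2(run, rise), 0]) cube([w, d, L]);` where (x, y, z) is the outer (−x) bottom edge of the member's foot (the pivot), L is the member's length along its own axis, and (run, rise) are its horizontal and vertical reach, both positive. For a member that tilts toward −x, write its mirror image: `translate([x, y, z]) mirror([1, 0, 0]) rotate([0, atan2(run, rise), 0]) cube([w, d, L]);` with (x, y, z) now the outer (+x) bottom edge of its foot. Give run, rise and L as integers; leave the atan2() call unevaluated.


translate([168, 0, 576]) cube([113, 1149, 41]);
translate([0, 119, 0]) rotate([0, atan2(168, 576), 0]) cube([34, 33, 600]);
translate([449, 119, 0]) mirror([1, 0, 0]) rotate([0, atan2(168, 576), 0]) cube([34, 33, 600]);
translate([0, 997, 0]) rotate([0, atan2(168, 576), 0]) cube([34, 33, 600]);
translate([449, 997, 0]) mirror([1, 0, 0]) rotate([0, atan2(168, 576), 0]) cube([34, 33, 600]);


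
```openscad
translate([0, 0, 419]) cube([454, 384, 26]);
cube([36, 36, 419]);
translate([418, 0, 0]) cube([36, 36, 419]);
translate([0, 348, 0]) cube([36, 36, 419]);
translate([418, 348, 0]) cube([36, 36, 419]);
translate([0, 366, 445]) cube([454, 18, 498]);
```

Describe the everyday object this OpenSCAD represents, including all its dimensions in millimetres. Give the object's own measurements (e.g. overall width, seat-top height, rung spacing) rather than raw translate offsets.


A chair. The seat is a 454×384×26 mm slab with its top at z = 445 mm, on four 36×36 mm corner legs (flush with the seat edges, standing on z = 0). A flat backrest 18 mm thick, 498 mm tall, spans the full seat width and rises from the seat top along its +y edge, rear face flush with the rear of the seat.


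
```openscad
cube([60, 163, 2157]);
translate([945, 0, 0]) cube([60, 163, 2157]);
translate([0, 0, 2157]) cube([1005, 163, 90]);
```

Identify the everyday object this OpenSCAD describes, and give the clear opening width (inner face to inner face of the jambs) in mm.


A door frame. The clear opening width is 885 mm.

Two 2157 mm tall posts with a header on top — a door frame. The left jamb is 60 mm wide at x = 0; the right jamb starts at x = 945. The clear opening is 945 − 60 = 885 mm.


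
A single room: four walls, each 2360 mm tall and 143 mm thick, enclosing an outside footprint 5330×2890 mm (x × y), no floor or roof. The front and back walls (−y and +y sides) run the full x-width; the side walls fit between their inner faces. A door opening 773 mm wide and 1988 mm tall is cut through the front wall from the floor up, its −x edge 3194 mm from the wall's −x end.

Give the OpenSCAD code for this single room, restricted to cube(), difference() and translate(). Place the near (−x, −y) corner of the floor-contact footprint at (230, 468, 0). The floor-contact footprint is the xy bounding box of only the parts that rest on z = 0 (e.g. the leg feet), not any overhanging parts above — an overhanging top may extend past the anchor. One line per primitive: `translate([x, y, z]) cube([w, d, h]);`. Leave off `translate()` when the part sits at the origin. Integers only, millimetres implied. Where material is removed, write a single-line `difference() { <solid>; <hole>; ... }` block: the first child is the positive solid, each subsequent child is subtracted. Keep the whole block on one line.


difference() { translate([230, 468, 0]) cube([5330, 143, 2360]); translate([3424, 468, 0]) cube([773, 143, 1988]); }
translate([230, 3215, 0]) cube([5330, 143, 2360]);
translate([230, 611, 0]) cube([143, 2604, 2360]);
translate([5417, 611, 0]) cube([143, 2604, 2360]);


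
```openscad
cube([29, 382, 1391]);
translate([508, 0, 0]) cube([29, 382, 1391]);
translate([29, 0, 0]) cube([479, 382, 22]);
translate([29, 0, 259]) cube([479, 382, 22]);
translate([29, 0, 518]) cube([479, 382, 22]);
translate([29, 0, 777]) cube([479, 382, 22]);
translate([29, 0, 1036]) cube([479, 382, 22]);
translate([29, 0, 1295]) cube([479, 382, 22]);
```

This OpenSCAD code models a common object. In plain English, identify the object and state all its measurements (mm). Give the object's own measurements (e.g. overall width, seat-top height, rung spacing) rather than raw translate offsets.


An open bookshelf. Two side panels, each 29 mm thick, 382 mm deep and 1391 mm tall, stand 537 mm apart (outside-to-outside). Between them sit 6 shelves, each 22 mm thick and 382 mm deep, spanning the full gap between the sides. The bottom shelf rests on the floor (its underside at z = 0) and the clear gap between one shelf's top and the next shelf's underside is 237 mm.


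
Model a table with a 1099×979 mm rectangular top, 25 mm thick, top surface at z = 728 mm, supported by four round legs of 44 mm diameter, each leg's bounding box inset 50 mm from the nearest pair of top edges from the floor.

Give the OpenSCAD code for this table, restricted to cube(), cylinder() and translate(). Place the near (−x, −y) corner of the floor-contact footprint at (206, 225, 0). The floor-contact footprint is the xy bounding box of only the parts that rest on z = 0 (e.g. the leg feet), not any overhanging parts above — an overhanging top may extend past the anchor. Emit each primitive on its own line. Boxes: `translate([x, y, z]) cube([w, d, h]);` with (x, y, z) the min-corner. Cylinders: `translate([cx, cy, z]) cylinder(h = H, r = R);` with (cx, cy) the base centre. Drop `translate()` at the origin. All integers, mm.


translate([156, 175, 703]) cube([1099, 979, 25]);
translate([228, 247, 0]) cylinder(h = 703, r = 22);
translate([1183, 247, 0]) cylinder(h = 703, r = 22);
translate([228, 1082, 0]) cylinder(h = 703, r = 22);
translate([1183, 1082, 0]) cylinder(h = 703, r = 22);


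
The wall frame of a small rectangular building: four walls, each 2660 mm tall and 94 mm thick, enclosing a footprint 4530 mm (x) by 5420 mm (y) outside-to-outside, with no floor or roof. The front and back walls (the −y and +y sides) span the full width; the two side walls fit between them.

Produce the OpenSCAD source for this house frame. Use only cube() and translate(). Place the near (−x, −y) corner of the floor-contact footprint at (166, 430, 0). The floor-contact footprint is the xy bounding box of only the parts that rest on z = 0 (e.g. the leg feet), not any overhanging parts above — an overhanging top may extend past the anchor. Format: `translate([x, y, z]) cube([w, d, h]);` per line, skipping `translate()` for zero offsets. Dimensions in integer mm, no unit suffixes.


translate([166, 430, 0]) cube([4530, 94, 2660]);
translate([166, 5756, 0]) cube([4530, 94, 2660]);
translate([166, 524, 0]) cube([94, 5232, 2660]);
translate([4602, 524, 0]) cube([94, 5232, 2660]);


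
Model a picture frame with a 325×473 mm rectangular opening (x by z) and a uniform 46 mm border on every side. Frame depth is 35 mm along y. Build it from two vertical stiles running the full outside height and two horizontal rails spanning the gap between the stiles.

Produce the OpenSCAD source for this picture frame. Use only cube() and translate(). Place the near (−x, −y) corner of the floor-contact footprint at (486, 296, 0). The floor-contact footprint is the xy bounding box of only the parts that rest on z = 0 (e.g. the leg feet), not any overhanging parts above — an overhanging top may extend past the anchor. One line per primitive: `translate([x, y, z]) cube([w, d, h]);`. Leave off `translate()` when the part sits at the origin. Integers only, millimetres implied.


translate([486, 296, 0]) cube([46, 35, 565]);
translate([857, 296, 0]) cube([46, 35, 565]);
translate([532, 296, 0]) cube([325, 35, 46]);
translate([532, 296, 519]) cube([325, 35, 46]);


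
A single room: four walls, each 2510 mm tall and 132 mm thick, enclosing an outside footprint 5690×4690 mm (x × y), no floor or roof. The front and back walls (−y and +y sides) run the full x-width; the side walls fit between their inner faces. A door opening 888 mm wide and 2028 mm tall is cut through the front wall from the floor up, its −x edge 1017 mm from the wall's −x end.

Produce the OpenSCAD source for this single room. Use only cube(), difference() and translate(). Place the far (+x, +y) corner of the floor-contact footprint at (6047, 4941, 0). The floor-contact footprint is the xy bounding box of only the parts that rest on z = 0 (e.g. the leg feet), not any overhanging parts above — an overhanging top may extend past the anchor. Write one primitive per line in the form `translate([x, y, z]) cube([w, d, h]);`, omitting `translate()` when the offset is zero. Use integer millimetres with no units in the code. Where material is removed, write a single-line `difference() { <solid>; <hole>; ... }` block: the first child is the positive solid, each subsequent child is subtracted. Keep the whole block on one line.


difference() { translate([357, 251, 0]) cube([5690, 132, 2510]); translate([1374, 251, 0]) cube([888, 132, 2028]); }
translate([357, 4809, 0]) cube([5690, 132, 2510]);
translate([357, 383, 0]) cube([132, 4426, 2510]);
translate([5915, 383, 0]) cube([132, 4426, 2510]);


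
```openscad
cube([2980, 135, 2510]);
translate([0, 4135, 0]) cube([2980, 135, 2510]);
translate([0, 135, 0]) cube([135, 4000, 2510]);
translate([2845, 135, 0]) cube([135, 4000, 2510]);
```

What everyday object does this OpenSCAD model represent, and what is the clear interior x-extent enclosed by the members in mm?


A house (or room) frame. The interior width is 2710 mm.

Four 2510 mm walls enclosing a rectangle with no floor or roof — a room or house frame. Outside width is 2980 mm and wall thickness is 135 mm, so the interior width is 2980 − 2 × 135 = 2710 mm.


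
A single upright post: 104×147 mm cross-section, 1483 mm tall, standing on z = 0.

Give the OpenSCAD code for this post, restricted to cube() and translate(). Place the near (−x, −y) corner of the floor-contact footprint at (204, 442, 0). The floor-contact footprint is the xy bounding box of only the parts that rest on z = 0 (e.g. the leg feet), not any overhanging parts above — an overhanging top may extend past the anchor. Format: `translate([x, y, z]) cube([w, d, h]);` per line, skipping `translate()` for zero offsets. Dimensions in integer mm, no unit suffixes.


translate([204, 442, 0]) cube([104, 147, 1483]);


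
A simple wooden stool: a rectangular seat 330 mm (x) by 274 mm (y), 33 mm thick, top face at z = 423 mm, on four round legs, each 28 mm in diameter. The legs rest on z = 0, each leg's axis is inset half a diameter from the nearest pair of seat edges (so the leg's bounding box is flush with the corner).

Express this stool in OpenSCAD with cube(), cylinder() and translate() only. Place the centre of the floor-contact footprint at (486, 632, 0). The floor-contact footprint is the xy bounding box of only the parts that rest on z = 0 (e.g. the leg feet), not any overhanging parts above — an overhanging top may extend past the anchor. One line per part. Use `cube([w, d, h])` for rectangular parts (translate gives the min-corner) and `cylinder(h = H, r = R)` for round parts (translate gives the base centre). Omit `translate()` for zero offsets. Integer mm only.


translate([321, 495, 390]) cube([330, 274, 33]);
translate([335, 509, 0]) cylinder(h = 390, r = 14);
translate([637, 509, 0]) cylinder(h = 390, r = 14);
translate([335, 755, 0]) cylinder(h = 390, r = 14);
translate([637, 755, 0]) cylinder(h = 390, r = 14);


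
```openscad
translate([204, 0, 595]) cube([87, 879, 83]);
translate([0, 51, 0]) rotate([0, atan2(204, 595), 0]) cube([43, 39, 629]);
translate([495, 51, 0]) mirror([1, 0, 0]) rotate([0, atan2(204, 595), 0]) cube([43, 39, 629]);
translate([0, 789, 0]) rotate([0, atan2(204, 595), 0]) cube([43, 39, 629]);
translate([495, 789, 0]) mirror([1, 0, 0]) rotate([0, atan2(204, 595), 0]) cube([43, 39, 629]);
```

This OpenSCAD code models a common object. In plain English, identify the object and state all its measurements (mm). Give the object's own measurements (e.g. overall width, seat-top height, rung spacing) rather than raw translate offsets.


A sawhorse. A 87×879×83 mm beam (x, y, z) sits on two A-frame leg pairs. Each pair is two raked legs of 43×39 mm section (39 mm along y) splaying symmetrically in x. Each leg rises 595 mm vertically over 204 mm of horizontal reach and is 629 mm long along its own axis. Every leg's outer bottom edge rests on the floor and its outer top edge meets a bottom edge of the beam — the left legs (tilting toward +x) meet the beam's −x bottom edge, the right legs (their mirror images, tilting toward −x) meet its +x bottom edge — so the leg tops tuck under the beam, the beam's underside is 595 mm above the floor, and the feet are 495 mm apart outside-to-outside with the beam centred between them. The two leg pairs are set in 51 mm from either end of the beam.


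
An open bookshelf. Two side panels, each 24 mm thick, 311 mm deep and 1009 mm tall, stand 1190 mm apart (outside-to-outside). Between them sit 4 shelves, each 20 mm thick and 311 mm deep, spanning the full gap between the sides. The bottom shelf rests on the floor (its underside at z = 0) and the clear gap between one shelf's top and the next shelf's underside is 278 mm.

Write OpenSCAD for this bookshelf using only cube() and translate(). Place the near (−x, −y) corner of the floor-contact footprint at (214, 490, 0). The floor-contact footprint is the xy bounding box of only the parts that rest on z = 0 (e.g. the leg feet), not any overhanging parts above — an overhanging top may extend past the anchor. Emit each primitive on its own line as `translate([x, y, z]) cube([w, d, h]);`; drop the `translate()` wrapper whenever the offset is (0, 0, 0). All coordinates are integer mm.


translate([214, 490, 0]) cube([24, 311, 1009]);
translate([1380, 490, 0]) cube([24, 311, 1009]);
translate([238, 490, 0]) cube([1142, 311, 20]);
translate([238, 490, 298]) cube([1142, 311, 20]);
translate([238, 490, 596]) cube([1142, 311, 20]);
translate([238, 490, 894]) cube([1142, 311, 20]);


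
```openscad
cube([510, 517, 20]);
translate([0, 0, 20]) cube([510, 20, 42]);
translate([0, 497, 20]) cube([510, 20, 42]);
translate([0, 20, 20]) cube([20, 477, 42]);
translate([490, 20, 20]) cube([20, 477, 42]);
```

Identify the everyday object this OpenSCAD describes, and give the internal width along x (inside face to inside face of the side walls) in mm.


An open box. The internal width is 470 mm.

A 510×517 base slab with four walls standing on it — an open box. The base is 510 mm wide and the walls are 20 mm thick, so the internal width is 510 − 2 × 20 = 470 mm.


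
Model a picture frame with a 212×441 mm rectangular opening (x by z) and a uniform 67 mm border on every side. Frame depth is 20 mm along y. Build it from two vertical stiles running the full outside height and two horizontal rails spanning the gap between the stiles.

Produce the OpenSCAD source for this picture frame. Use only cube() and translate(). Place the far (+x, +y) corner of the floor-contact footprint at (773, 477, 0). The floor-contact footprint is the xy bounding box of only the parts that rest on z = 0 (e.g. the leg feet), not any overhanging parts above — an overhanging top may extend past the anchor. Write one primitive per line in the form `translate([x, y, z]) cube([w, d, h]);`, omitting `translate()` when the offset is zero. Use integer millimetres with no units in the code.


translate([427, 457, 0]) cube([67, 20, 575]);
translate([706, 457, 0]) cube([67, 20, 575]);
translate([494, 457, 0]) cube([212, 20, 67]);
translate([494, 457, 508]) cube([212, 20, 67]);


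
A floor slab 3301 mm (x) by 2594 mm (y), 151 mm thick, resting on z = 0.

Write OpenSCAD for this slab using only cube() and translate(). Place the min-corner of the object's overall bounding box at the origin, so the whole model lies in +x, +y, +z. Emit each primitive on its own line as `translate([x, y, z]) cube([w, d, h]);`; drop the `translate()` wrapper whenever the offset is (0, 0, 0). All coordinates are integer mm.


cube([3301, 2594, 151]);


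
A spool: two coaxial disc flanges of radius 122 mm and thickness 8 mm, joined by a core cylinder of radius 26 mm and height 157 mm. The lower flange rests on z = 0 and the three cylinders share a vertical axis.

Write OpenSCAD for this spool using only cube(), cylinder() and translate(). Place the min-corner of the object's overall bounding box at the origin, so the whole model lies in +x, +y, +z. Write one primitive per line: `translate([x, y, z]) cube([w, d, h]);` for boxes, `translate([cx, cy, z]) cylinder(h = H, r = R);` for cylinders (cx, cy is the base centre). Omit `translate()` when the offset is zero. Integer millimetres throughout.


translate([122, 122, 0]) cylinder(h = 8, r = 122);
translate([122, 122, 8]) cylinder(h = 157, r = 26);
translate([122, 122, 165]) cylinder(h = 8, r = 122);


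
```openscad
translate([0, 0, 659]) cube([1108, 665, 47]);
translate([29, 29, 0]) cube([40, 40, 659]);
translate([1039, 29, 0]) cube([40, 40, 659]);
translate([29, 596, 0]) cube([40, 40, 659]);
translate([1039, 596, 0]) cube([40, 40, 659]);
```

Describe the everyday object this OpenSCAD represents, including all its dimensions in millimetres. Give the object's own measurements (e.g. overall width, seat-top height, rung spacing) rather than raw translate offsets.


A rectangular dining table. The top is 1108×665×47 mm with its upper surface at z = 706 mm. It stands on four 40×40 mm square legs, each inset 29 mm from the nearest pair of top edges, running from the floor to the underside of the top.


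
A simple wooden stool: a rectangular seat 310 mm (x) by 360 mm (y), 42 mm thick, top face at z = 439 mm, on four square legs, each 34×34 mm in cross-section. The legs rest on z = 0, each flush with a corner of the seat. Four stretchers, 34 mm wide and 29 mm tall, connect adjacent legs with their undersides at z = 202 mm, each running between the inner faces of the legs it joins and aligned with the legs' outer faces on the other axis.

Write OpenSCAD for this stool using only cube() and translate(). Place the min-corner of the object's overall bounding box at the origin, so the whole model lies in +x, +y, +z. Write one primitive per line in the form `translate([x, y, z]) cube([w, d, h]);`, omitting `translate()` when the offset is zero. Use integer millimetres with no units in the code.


// leg_h = 439 - 42 = 397
// stretcher span = 310 - 2*34 = 242
translate([0, 0, 397]) cube([310, 360, 42]);
cube([34, 34, 397]);
translate([276, 0, 0]) cube([34, 34, 397]);
translate([0, 326, 0]) cube([34, 34, 397]);
translate([276, 326, 0]) cube([34, 34, 397]);
translate([34, 0, 202]) cube([242, 34, 29]);
translate([34, 326, 202]) cube([242, 34, 29]);
translate([0, 34, 202]) cube([34, 292, 29]);
translate([276, 34, 202]) cube([34, 292, 29]);
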